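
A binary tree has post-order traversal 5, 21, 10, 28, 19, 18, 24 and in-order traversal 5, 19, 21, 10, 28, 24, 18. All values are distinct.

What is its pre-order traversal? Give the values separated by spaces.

The last element of post-order is the root; it splits in-order into left and right subtrees.
Root 24: left subtree has 5 nodes {5, 19, 21, 10, 28}, right has 1 {18}.
  Root 19: left subtree has 1 node {5}, right has 3 {21, 10, 28}.
    Root 28: left subtree has 2 nodes {21, 10}, right has 0 { }.
      Root 10: left subtree has 1 node {21}, right has 0 { }.

24 19 5 28 10 21 18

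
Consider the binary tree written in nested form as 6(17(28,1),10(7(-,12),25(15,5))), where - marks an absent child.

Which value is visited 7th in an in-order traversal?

10

In-order visits the left subtree, then the node, then the right subtree.
At 6: go left to 17.
  At 17: go left to 28.
    28 is a leaf — visit 28.
  Visit 17.
  At 17: go right to 1.
    1 is a leaf — visit 1.
Visit 6.
At 6: go right to 10.
  At 10: go left to 7.
    At 7: no left child.
    Visit 7.
    At 7: go right to 12.
      12 is a leaf — visit 12.
  Visit 10.
  At 10: go right to 25.
    At 25: go left to 15.
      15 is a leaf — visit 15.
    Visit 25.
    At 25: go right to 5.
      5 is a leaf — visit 5.
Full in-order sequence: 28, 17, 1, 6, 7, 12, 10, 15, 25, 5.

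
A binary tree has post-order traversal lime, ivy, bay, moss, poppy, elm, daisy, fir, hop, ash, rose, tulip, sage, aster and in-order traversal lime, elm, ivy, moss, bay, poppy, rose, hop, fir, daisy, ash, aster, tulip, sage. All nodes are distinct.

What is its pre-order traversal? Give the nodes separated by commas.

The last element of post-order is the root; it splits in-order into left and right subtrees.
Root aster: left subtree has 11 nodes {lime, elm, ivy, moss, bay, poppy, rose, hop, fir, daisy, ash}, right has 2 {tulip, sage}.
  Root rose: left subtree has 6 nodes {lime, elm, ivy, moss, bay, poppy}, right has 4 {hop, fir, daisy, ash}.
    Root elm: left subtree has 1 node {lime}, right has 4 {ivy, moss, bay, poppy}.
      Root poppy: left subtree has 3 nodes {ivy, moss, bay}, right has 0 { }.
        Root moss: left subtree has 1 node {ivy}, right has 1 {bay}.
    Root ash: left subtree has 3 nodes {hop, fir, daisy}, right has 0 { }.
      Root hop: left subtree has 0 nodes { }, right has 2 {fir, daisy}.
        Root fir: left subtree has 0 nodes { }, right has 1 {daisy}.
  Root sage: left subtree has 1 node {tulip}, right has 0 { }.

aster, rose, elm, lime, poppy, moss, ivy, bay, ash, hop, fir, daisy, sage, tulip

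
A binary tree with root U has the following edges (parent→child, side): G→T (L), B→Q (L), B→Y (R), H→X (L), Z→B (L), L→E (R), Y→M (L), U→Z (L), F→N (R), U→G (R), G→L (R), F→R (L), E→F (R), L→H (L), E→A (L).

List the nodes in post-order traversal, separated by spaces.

Post-order visits the left subtree, then the right subtree, then the node.
At U: go left to Z.
  At Z: go left to B.
    At B: go left to Q.
      Q is a leaf — visit Q.
    At B: go right to Y.
      At Y: go left to M.
        M is a leaf — visit M.
      At Y: no right child.
      Visit Y.
    Visit B.
  At Z: no right child.
  Visit Z.
At U: go right to G.
  At G: go left to T.
    T is a leaf — visit T.
  At G: go right to L.
    At L: go left to H.
      At H: go left to X.
        X is a leaf — visit X.
      At H: no right child.
      Visit H.
    At L: go right to E.
      At E: go left to A.
        A is a leaf — visit A.
      At E: go right to F.
        At F: go left to R.
          R is a leaf — visit R.
        At F: go right to N.
          N is a leaf — visit N.
        Visit F.
      Visit E.
    Visit L.
  Visit G.
Visit U.

Q M Y B Z T X H A R N F E L G U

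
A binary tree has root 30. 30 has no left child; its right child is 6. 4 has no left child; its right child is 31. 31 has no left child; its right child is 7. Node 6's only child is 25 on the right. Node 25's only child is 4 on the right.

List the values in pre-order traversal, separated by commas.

Pre-order visits the node, then its left subtree, then its right subtree.
Visit 30.
At 30: no left child.
At 30: go right to 6.
  Visit 6.
  At 6: no left child.
  At 6: go right to 25.
    Visit 25.
    At 25: no left child.
    At 25: go right to 4.
      Visit 4.
      At 4: no left child.
      At 4: go right to 31.
        Visit 31.
        At 31: no left child.
        At 31: go right to 7.
          7 is a leaf — visit 7.

30, 6, 25, 4, 31, 7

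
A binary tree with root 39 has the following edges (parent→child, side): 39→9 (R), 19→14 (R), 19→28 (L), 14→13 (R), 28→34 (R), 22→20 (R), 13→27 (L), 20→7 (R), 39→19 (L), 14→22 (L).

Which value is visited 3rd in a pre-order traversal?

Pre-order visits the node, then its left subtree, then its right subtree.
Visit 39.
At 39: go left to 19.
  Visit 19.
  At 19: go left to 28.
    Visit 28.
    At 28: no left child.
    At 28: go right to 34.
      34 is a leaf — visit 34.
  At 19: go right to 14.
    Visit 14.
    At 14: go left to 22.
      Visit 22.
      At 22: no left child.
      At 22: go right to 20.
        Visit 20.
        At 20: no left child.
        At 20: go right to 7.
          7 is a leaf — visit 7.
    At 14: go right to 13.
      Visit 13.
      At 13: go left to 27.
        27 is a leaf — visit 27.
      At 13: no right child.
At 39: go right to 9.
  9 is a leaf — visit 9.
Full pre-order sequence: 39, 19, 28, 34, 14, 22, 20, 7, 13, 27, 9.

28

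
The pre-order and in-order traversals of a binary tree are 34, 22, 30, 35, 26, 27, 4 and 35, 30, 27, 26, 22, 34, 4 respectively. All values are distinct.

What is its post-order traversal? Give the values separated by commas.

35, 27, 26, 30, 22, 4, 34

The first element of pre-order is the root; it splits in-order into left and right subtrees.
Root 34: left subtree has 5 nodes {35, 30, 27, 26, 22}, right has 1 {4}.
  Root 22: left subtree has 4 nodes {35, 30, 27, 26}, right has 0 { }.
    Root 30: left subtree has 1 node {35}, right has 2 {27, 26}.
      Root 26: left subtree has 1 node {27}, right has 0 { }.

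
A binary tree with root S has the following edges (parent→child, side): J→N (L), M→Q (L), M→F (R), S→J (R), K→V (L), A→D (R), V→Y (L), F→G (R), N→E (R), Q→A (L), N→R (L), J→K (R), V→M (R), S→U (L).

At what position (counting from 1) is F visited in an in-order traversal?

In-order visits the left subtree, then the node, then the right subtree.
At S: go left to U.
  U is a leaf — visit U.
Visit S.
At S: go right to J.
  At J: go left to N.
    At N: go left to R.
      R is a leaf — visit R.
    Visit N.
    At N: go right to E.
      E is a leaf — visit E.
  Visit J.
  At J: go right to K.
    At K: go left to V.
      At V: go left to Y.
        Y is a leaf — visit Y.
      Visit V.
      At V: go right to M.
        At M: go left to Q.
          At Q: go left to A.
            At A: no left child.
            Visit A.
            At A: go right to D.
              D is a leaf — visit D.
          Visit Q.
          At Q: no right child.
        Visit M.
        At M: go right to F.
          At F: no left child.
          Visit F.
          At F: go right to G.
            G is a leaf — visit G.
    Visit K.
    At K: no right child.
Full in-order sequence: U, S, R, N, E, J, Y, V, A, D, Q, M, F, G, K.

13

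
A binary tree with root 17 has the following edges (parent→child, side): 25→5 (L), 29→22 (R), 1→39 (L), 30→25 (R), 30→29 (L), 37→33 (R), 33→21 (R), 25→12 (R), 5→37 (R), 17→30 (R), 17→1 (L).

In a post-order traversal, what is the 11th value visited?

30

Post-order visits the left subtree, then the right subtree, then the node.
At 17: go left to 1.
  At 1: go left to 39.
    39 is a leaf — visit 39.
  At 1: no right child.
  Visit 1.
At 17: go right to 30.
  At 30: go left to 29.
    At 29: no left child.
    At 29: go right to 22.
      22 is a leaf — visit 22.
    Visit 29.
  At 30: go right to 25.
    At 25: go left to 5.
      At 5: no left child.
      At 5: go right to 37.
        At 37: no left child.
        At 37: go right to 33.
          At 33: no left child.
          At 33: go right to 21.
            21 is a leaf — visit 21.
          Visit 33.
        Visit 37.
      Visit 5.
    At 25: go right to 12.
      12 is a leaf — visit 12.
    Visit 25.
  Visit 30.
Visit 17.
Full post-order sequence: 39, 1, 22, 29, 21, 33, 37, 5, 12, 25, 30, 17.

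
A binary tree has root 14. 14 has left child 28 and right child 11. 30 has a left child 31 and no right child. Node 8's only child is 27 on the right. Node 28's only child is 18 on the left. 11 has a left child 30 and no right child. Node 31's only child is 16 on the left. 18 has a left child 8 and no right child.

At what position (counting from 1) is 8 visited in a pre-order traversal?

Pre-order visits the node, then its left subtree, then its right subtree.
Visit 14.
At 14: go left to 28.
  Visit 28.
  At 28: go left to 18.
    Visit 18.
    At 18: go left to 8.
      Visit 8.
      At 8: no left child.
      At 8: go right to 27.
        27 is a leaf — visit 27.
    At 18: no right child.
  At 28: no right child.
At 14: go right to 11.
  Visit 11.
  At 11: go left to 30.
    Visit 30.
    At 30: go left to 31.
      Visit 31.
      At 31: go left to 16.
        16 is a leaf — visit 16.
      At 31: no right child.
    At 30: no right child.
  At 11: no right child.
Full pre-order sequence: 14, 28, 18, 8, 27, 11, 30, 31, 16.

4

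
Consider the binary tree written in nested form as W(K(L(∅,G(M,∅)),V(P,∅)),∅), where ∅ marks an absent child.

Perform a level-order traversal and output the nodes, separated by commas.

Level-order visits nodes level by level from the root, left to right within each level.
Level 0: W
Level 1: K
Level 2: L, V
Level 3: G, P
Level 4: M

W, K, L, V, G, P, M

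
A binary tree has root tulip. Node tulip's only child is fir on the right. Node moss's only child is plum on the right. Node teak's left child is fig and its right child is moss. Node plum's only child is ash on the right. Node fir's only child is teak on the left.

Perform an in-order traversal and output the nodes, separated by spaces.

In-order visits the left subtree, then the node, then the right subtree.
At tulip: no left child.
Visit tulip.
At tulip: go right to fir.
  At fir: go left to teak.
    At teak: go left to fig.
      fig is a leaf — visit fig.
    Visit teak.
    At teak: go right to moss.
      At moss: no left child.
      Visit moss.
      At moss: go right to plum.
        At plum: no left child.
        Visit plum.
        At plum: go right to ash.
          ash is a leaf — visit ash.
  Visit fir.
  At fir: no right child.

tulip fig teak moss plum ash fir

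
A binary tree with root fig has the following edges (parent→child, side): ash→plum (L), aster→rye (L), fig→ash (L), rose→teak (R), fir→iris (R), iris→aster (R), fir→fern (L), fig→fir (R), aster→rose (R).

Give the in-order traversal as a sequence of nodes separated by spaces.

In-order visits the left subtree, then the node, then the right subtree.
At fig: go left to ash.
  At ash: go left to plum.
    plum is a leaf — visit plum.
  Visit ash.
  At ash: no right child.
Visit fig.
At fig: go right to fir.
  At fir: go left to fern.
    fern is a leaf — visit fern.
  Visit fir.
  At fir: go right to iris.
    At iris: no left child.
    Visit iris.
    At iris: go right to aster.
      At aster: go left to rye.
        rye is a leaf — visit rye.
      Visit aster.
      At aster: go right to rose.
        At rose: no left child.
        Visit rose.
        At rose: go right to teak.
          teak is a leaf — visit teak.

plum ash fig fern fir iris rye aster rose teak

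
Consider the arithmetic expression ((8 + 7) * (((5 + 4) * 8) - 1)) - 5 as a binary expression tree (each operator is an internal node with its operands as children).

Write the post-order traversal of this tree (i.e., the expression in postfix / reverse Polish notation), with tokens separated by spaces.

Post-order on an expression tree gives postfix notation: for each operator, emit left operand, right operand, then the operator.

8 7 + 5 4 + 8 * 1 - * 5 -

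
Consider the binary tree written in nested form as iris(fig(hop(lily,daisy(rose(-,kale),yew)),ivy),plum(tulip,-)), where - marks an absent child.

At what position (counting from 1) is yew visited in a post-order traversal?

4

Post-order visits the left subtree, then the right subtree, then the node.
At iris: go left to fig.
  At fig: go left to hop.
    At hop: go left to lily.
      lily is a leaf — visit lily.
    At hop: go right to daisy.
      At daisy: go left to rose.
        At rose: no left child.
        At rose: go right to kale.
          kale is a leaf — visit kale.
        Visit rose.
      At daisy: go right to yew.
        yew is a leaf — visit yew.
      Visit daisy.
    Visit hop.
  At fig: go right to ivy.
    ivy is a leaf — visit ivy.
  Visit fig.
At iris: go right to plum.
  At plum: go left to tulip.
    tulip is a leaf — visit tulip.
  At plum: no right child.
  Visit plum.
Visit iris.
Full post-order sequence: lily, kale, rose, yew, daisy, hop, ivy, fig, tulip, plum, iris.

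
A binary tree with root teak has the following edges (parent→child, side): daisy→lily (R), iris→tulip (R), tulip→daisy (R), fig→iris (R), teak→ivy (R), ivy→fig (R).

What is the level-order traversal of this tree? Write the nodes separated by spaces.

teak ivy fig iris tulip daisy lily

Level-order visits nodes level by level from the root, left to right within each level.
Level 0: teak
Level 1: ivy
Level 2: fig
Level 3: iris
Level 4: tulip
Level 5: daisy
Level 6: lily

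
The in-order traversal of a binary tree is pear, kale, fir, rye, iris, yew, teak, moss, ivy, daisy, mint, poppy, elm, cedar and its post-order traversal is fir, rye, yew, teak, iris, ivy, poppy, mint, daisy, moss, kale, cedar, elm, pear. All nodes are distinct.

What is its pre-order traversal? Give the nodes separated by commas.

pear, elm, kale, moss, iris, rye, fir, teak, yew, daisy, ivy, mint, poppy, cedar

The last element of post-order is the root; it splits in-order into left and right subtrees.
Root pear: left subtree has 0 nodes { }, right has 13 {kale, fir, rye, iris, yew, teak, moss, ivy, daisy, mint, poppy, elm, cedar}.
  Root elm: left subtree has 11 nodes {kale, fir, rye, iris, yew, teak, moss, ivy, daisy, mint, poppy}, right has 1 {cedar}.
    Root kale: left subtree has 0 nodes { }, right has 10 {fir, rye, iris, yew, teak, moss, ivy, daisy, mint, poppy}.
      Root moss: left subtree has 5 nodes {fir, rye, iris, yew, teak}, right has 4 {ivy, daisy, mint, poppy}.
        Root iris: left subtree has 2 nodes {fir, rye}, right has 2 {yew, teak}.
          Root rye: left subtree has 1 node {fir}, right has 0 { }.
          Root teak: left subtree has 1 node {yew}, right has 0 { }.
        Root daisy: left subtree has 1 node {ivy}, right has 2 {mint, poppy}.
          Root mint: left subtree has 0 nodes { }, right has 1 {poppy}.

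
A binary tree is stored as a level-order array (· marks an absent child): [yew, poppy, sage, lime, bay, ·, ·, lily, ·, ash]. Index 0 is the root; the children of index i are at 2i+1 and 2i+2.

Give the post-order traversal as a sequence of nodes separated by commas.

Post-order visits the left subtree, then the right subtree, then the node.
At yew: go left to poppy.
  At poppy: go left to lime.
    At lime: go left to lily.
      lily is a leaf — visit lily.
    At lime: no right child.
    Visit lime.
  At poppy: go right to bay.
    At bay: go left to ash.
      ash is a leaf — visit ash.
    At bay: no right child.
    Visit bay.
  Visit poppy.
At yew: go right to sage.
  sage is a leaf — visit sage.
Visit yew.

lily, lime, ash, bay, poppy, sage, yew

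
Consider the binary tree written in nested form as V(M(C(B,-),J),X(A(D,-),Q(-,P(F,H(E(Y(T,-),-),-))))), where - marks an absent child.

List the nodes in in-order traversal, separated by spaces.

In-order visits the left subtree, then the node, then the right subtree.
At V: go left to M.
  At M: go left to C.
    At C: go left to B.
      B is a leaf — visit B.
    Visit C.
    At C: no right child.
  Visit M.
  At M: go right to J.
    J is a leaf — visit J.
Visit V.
At V: go right to X.
  At X: go left to A.
    At A: go left to D.
      D is a leaf — visit D.
    Visit A.
    At A: no right child.
  Visit X.
  At X: go right to Q.
    At Q: no left child.
    Visit Q.
    At Q: go right to P.
      At P: go left to F.
        F is a leaf — visit F.
      Visit P.
      At P: go right to H.
        At H: go left to E.
          At E: go left to Y.
            At Y: go left to T.
              T is a leaf — visit T.
            Visit Y.
            At Y: no right child.
          Visit E.
          At E: no right child.
        Visit H.
        At H: no right child.

B C M J V D A X Q F P T Y E H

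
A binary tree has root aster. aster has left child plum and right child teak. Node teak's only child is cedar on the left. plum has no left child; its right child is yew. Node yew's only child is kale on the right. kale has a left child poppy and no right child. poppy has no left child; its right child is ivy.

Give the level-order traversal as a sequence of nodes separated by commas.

Level-order visits nodes level by level from the root, left to right within each level.
Level 0: aster
Level 1: plum, teak
Level 2: yew, cedar
Level 3: kale
Level 4: poppy
Level 5: ivy

aster, plum, teak, yew, cedar, kale, poppy, ivy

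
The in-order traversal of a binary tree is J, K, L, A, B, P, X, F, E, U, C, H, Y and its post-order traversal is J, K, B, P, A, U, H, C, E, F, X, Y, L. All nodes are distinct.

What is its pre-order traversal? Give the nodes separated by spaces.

L K J Y X A P B F E C U H

The last element of post-order is the root; it splits in-order into left and right subtrees.
Root L: left subtree has 2 nodes {J, K}, right has 10 {A, B, P, X, F, E, U, C, H, Y}.
  Root K: left subtree has 1 node {J}, right has 0 { }.
  Root Y: left subtree has 9 nodes {A, B, P, X, F, E, U, C, H}, right has 0 { }.
    Root X: left subtree has 3 nodes {A, B, P}, right has 5 {F, E, U, C, H}.
      Root A: left subtree has 0 nodes { }, right has 2 {B, P}.
        Root P: left subtree has 1 node {B}, right has 0 { }.
      Root F: left subtree has 0 nodes { }, right has 4 {E, U, C, H}.
        Root E: left subtree has 0 nodes { }, right has 3 {U, C, H}.
          Root C: left subtree has 1 node {U}, right has 1 {H}.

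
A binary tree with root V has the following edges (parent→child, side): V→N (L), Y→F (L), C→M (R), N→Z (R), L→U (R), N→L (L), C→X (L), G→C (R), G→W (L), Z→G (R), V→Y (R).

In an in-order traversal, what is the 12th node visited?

In-order visits the left subtree, then the node, then the right subtree.
At V: go left to N.
  At N: go left to L.
    At L: no left child.
    Visit L.
    At L: go right to U.
      U is a leaf — visit U.
  Visit N.
  At N: go right to Z.
    At Z: no left child.
    Visit Z.
    At Z: go right to G.
      At G: go left to W.
        W is a leaf — visit W.
      Visit G.
      At G: go right to C.
        At C: go left to X.
          X is a leaf — visit X.
        Visit C.
        At C: go right to M.
          M is a leaf — visit M.
Visit V.
At V: go right to Y.
  At Y: go left to F.
    F is a leaf — visit F.
  Visit Y.
  At Y: no right child.
Full in-order sequence: L, U, N, Z, W, G, X, C, M, V, F, Y.

Y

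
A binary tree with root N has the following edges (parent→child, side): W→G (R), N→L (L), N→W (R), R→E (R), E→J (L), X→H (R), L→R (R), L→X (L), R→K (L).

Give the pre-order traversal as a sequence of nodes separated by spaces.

N L X H R K E J W G

Pre-order visits the node, then its left subtree, then its right subtree.
Visit N.
At N: go left to L.
  Visit L.
  At L: go left to X.
    Visit X.
    At X: no left child.
    At X: go right to H.
      H is a leaf — visit H.
  At L: go right to R.
    Visit R.
    At R: go left to K.
      K is a leaf — visit K.
    At R: go right to E.
      Visit E.
      At E: go left to J.
        J is a leaf — visit J.
      At E: no right child.
At N: go right to W.
  Visit W.
  At W: no left child.
  At W: go right to G.
    G is a leaf — visit G.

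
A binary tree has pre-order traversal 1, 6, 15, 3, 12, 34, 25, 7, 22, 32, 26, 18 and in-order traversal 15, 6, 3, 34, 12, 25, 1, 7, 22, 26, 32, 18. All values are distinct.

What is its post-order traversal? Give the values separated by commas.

The first element of pre-order is the root; it splits in-order into left and right subtrees.
Root 1: left subtree has 6 nodes {15, 6, 3, 34, 12, 25}, right has 5 {7, 22, 26, 32, 18}.
  Root 6: left subtree has 1 node {15}, right has 4 {3, 34, 12, 25}.
    Root 3: left subtree has 0 nodes { }, right has 3 {34, 12, 25}.
      Root 12: left subtree has 1 node {34}, right has 1 {25}.
  Root 7: left subtree has 0 nodes { }, right has 4 {22, 26, 32, 18}.
    Root 22: left subtree has 0 nodes { }, right has 3 {26, 32, 18}.
      Root 32: left subtree has 1 node {26}, right has 1 {18}.

15, 34, 25, 12, 3, 6, 26, 18, 32, 22, 7, 1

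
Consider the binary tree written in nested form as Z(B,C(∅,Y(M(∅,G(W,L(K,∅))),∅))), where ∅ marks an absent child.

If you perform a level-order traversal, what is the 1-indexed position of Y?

4

Level-order visits nodes level by level from the root, left to right within each level.
Level 0: Z
Level 1: B, C
Level 2: Y
Level 3: M
Level 4: G
Level 5: W, L
Level 6: K
Full level-order sequence: Z, B, C, Y, M, G, W, L, K.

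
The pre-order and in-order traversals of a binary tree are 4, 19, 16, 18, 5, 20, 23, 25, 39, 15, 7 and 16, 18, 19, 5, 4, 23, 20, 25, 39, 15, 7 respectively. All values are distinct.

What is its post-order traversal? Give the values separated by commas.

18, 16, 5, 19, 23, 7, 15, 39, 25, 20, 4

The first element of pre-order is the root; it splits in-order into left and right subtrees.
Root 4: left subtree has 4 nodes {16, 18, 19, 5}, right has 6 {23, 20, 25, 39, 15, 7}.
  Root 19: left subtree has 2 nodes {16, 18}, right has 1 {5}.
    Root 16: left subtree has 0 nodes { }, right has 1 {18}.
  Root 20: left subtree has 1 node {23}, right has 4 {25, 39, 15, 7}.
    Root 25: left subtree has 0 nodes { }, right has 3 {39, 15, 7}.
      Root 39: left subtree has 0 nodes { }, right has 2 {15, 7}.
        Root 15: left subtree has 0 nodes { }, right has 1 {7}.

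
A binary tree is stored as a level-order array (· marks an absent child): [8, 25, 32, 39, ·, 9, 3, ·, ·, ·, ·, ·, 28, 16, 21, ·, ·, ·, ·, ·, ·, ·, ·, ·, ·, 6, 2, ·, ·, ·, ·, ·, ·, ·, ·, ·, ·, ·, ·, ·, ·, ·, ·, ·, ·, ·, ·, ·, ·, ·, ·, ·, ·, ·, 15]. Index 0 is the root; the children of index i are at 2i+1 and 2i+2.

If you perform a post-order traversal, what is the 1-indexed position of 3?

10

Post-order visits the left subtree, then the right subtree, then the node.
At 8: go left to 25.
  At 25: go left to 39.
    39 is a leaf — visit 39.
  At 25: no right child.
  Visit 25.
At 8: go right to 32.
  At 32: go left to 9.
    At 9: no left child.
    At 9: go right to 28.
      At 28: go left to 6.
        6 is a leaf — visit 6.
      At 28: go right to 2.
        At 2: no left child.
        At 2: go right to 15.
          15 is a leaf — visit 15.
        Visit 2.
      Visit 28.
    Visit 9.
  At 32: go right to 3.
    At 3: go left to 16.
      16 is a leaf — visit 16.
    At 3: go right to 21.
      21 is a leaf — visit 21.
    Visit 3.
  Visit 32.
Visit 8.
Full post-order sequence: 39, 25, 6, 15, 2, 28, 9, 16, 21, 3, 32, 8.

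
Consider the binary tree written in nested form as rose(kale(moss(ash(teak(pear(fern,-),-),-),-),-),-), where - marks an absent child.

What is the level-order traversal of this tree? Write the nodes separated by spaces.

rose kale moss ash teak pear fern

Level-order visits nodes level by level from the root, left to right within each level.
Level 0: rose
Level 1: kale
Level 2: moss
Level 3: ash
Level 4: teak
Level 5: pear
Level 6: fern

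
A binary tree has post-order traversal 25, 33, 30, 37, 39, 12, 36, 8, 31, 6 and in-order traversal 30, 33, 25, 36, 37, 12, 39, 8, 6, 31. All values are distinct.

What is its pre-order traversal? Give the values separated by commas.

6, 8, 36, 30, 33, 25, 12, 37, 39, 31

The last element of post-order is the root; it splits in-order into left and right subtrees.
Root 6: left subtree has 8 nodes {30, 33, 25, 36, 37, 12, 39, 8}, right has 1 {31}.
  Root 8: left subtree has 7 nodes {30, 33, 25, 36, 37, 12, 39}, right has 0 { }.
    Root 36: left subtree has 3 nodes {30, 33, 25}, right has 3 {37, 12, 39}.
      Root 30: left subtree has 0 nodes { }, right has 2 {33, 25}.
        Root 33: left subtree has 0 nodes { }, right has 1 {25}.
      Root 12: left subtree has 1 node {37}, right has 1 {39}.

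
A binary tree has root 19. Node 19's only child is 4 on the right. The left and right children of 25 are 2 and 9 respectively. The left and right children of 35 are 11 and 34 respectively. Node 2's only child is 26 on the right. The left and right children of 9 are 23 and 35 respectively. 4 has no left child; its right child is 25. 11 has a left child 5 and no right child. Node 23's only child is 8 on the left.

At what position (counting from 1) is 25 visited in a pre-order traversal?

Pre-order visits the node, then its left subtree, then its right subtree.
Visit 19.
At 19: no left child.
At 19: go right to 4.
  Visit 4.
  At 4: no left child.
  At 4: go right to 25.
    Visit 25.
    At 25: go left to 2.
      Visit 2.
      At 2: no left child.
      At 2: go right to 26.
        26 is a leaf — visit 26.
    At 25: go right to 9.
      Visit 9.
      At 9: go left to 23.
        Visit 23.
        At 23: go left to 8.
          8 is a leaf — visit 8.
        At 23: no right child.
      At 9: go right to 35.
        Visit 35.
        At 35: go left to 11.
          Visit 11.
          At 11: go left to 5.
            5 is a leaf — visit 5.
          At 11: no right child.
        At 35: go right to 34.
          34 is a leaf — visit 34.
Full pre-order sequence: 19, 4, 25, 2, 26, 9, 23, 8, 35, 11, 5, 34.

3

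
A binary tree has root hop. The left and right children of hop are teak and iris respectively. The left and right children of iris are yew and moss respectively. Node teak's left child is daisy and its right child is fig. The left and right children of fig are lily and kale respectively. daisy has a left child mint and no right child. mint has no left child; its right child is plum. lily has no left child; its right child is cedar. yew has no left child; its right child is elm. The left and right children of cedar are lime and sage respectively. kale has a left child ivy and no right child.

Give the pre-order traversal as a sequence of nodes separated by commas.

hop, teak, daisy, mint, plum, fig, lily, cedar, lime, sage, kale, ivy, iris, yew, elm, moss

Pre-order visits the node, then its left subtree, then its right subtree.
Visit hop.
At hop: go left to teak.
  Visit teak.
  At teak: go left to daisy.
    Visit daisy.
    At daisy: go left to mint.
      Visit mint.
      At mint: no left child.
      At mint: go right to plum.
        plum is a leaf — visit plum.
    At daisy: no right child.
  At teak: go right to fig.
    Visit fig.
    At fig: go left to lily.
      Visit lily.
      At lily: no left child.
      At lily: go right to cedar.
        Visit cedar.
        At cedar: go left to lime.
          lime is a leaf — visit lime.
        At cedar: go right to sage.
          sage is a leaf — visit sage.
    At fig: go right to kale.
      Visit kale.
      At kale: go left to ivy.
        ivy is a leaf — visit ivy.
      At kale: no right child.
At hop: go right to iris.
  Visit iris.
  At iris: go left to yew.
    Visit yew.
    At yew: no left child.
    At yew: go right to elm.
      elm is a leaf — visit elm.
  At iris: go right to moss.
    moss is a leaf — visit moss.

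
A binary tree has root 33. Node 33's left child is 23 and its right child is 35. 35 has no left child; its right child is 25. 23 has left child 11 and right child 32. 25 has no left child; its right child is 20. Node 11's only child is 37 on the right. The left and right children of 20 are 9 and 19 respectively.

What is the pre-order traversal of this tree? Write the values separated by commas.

Pre-order visits the node, then its left subtree, then its right subtree.
Visit 33.
At 33: go left to 23.
  Visit 23.
  At 23: go left to 11.
    Visit 11.
    At 11: no left child.
    At 11: go right to 37.
      37 is a leaf — visit 37.
  At 23: go right to 32.
    32 is a leaf — visit 32.
At 33: go right to 35.
  Visit 35.
  At 35: no left child.
  At 35: go right to 25.
    Visit 25.
    At 25: no left child.
    At 25: go right to 20.
      Visit 20.
      At 20: go left to 9.
        9 is a leaf — visit 9.
      At 20: go right to 19.
        19 is a leaf — visit 19.

33, 23, 11, 37, 32, 35, 25, 20, 9, 19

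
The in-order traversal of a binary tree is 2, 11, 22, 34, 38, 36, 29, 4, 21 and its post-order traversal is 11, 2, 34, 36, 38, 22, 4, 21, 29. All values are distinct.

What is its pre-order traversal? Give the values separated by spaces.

The last element of post-order is the root; it splits in-order into left and right subtrees.
Root 29: left subtree has 6 nodes {2, 11, 22, 34, 38, 36}, right has 2 {4, 21}.
  Root 22: left subtree has 2 nodes {2, 11}, right has 3 {34, 38, 36}.
    Root 2: left subtree has 0 nodes { }, right has 1 {11}.
    Root 38: left subtree has 1 node {34}, right has 1 {36}.
  Root 21: left subtree has 1 node {4}, right has 0 { }.

29 22 2 11 38 34 36 21 4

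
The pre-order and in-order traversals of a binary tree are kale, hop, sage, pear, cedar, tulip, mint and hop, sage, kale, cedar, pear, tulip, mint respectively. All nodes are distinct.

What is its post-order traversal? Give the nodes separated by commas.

The first element of pre-order is the root; it splits in-order into left and right subtrees.
Root kale: left subtree has 2 nodes {hop, sage}, right has 4 {cedar, pear, tulip, mint}.
  Root hop: left subtree has 0 nodes { }, right has 1 {sage}.
  Root pear: left subtree has 1 node {cedar}, right has 2 {tulip, mint}.
    Root tulip: left subtree has 0 nodes { }, right has 1 {mint}.

sage, hop, cedar, mint, tulip, pear, kale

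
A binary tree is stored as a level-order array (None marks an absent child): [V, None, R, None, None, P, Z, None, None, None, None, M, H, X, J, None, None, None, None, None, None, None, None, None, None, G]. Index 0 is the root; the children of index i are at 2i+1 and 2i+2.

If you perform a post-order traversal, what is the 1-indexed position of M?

1

Post-order visits the left subtree, then the right subtree, then the node.
At V: no left child.
At V: go right to R.
  At R: go left to P.
    At P: go left to M.
      M is a leaf — visit M.
    At P: go right to H.
      At H: go left to G.
        G is a leaf — visit G.
      At H: no right child.
      Visit H.
    Visit P.
  At R: go right to Z.
    At Z: go left to X.
      X is a leaf — visit X.
    At Z: go right to J.
      J is a leaf — visit J.
    Visit Z.
  Visit R.
Visit V.
Full post-order sequence: M, G, H, P, X, J, Z, R, V.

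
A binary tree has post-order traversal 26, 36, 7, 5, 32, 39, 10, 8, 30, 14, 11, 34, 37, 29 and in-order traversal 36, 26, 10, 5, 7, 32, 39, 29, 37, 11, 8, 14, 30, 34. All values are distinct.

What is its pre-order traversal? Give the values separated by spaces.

The last element of post-order is the root; it splits in-order into left and right subtrees.
Root 29: left subtree has 7 nodes {36, 26, 10, 5, 7, 32, 39}, right has 6 {37, 11, 8, 14, 30, 34}.
  Root 10: left subtree has 2 nodes {36, 26}, right has 4 {5, 7, 32, 39}.
    Root 36: left subtree has 0 nodes { }, right has 1 {26}.
    Root 39: left subtree has 3 nodes {5, 7, 32}, right has 0 { }.
      Root 32: left subtree has 2 nodes {5, 7}, right has 0 { }.
        Root 5: left subtree has 0 nodes { }, right has 1 {7}.
  Root 37: left subtree has 0 nodes { }, right has 5 {11, 8, 14, 30, 34}.
    Root 34: left subtree has 4 nodes {11, 8, 14, 30}, right has 0 { }.
      Root 11: left subtree has 0 nodes { }, right has 3 {8, 14, 30}.
        Root 14: left subtree has 1 node {8}, right has 1 {30}.

29 10 36 26 39 32 5 7 37 34 11 14 8 30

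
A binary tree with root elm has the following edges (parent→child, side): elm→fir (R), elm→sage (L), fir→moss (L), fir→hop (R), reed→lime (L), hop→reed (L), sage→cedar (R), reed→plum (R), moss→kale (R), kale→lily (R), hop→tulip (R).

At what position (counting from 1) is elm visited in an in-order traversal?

In-order visits the left subtree, then the node, then the right subtree.
At elm: go left to sage.
  At sage: no left child.
  Visit sage.
  At sage: go right to cedar.
    cedar is a leaf — visit cedar.
Visit elm.
At elm: go right to fir.
  At fir: go left to moss.
    At moss: no left child.
    Visit moss.
    At moss: go right to kale.
      At kale: no left child.
      Visit kale.
      At kale: go right to lily.
        lily is a leaf — visit lily.
  Visit fir.
  At fir: go right to hop.
    At hop: go left to reed.
      At reed: go left to lime.
        lime is a leaf — visit lime.
      Visit reed.
      At reed: go right to plum.
        plum is a leaf — visit plum.
    Visit hop.
    At hop: go right to tulip.
      tulip is a leaf — visit tulip.
Full in-order sequence: sage, cedar, elm, moss, kale, lily, fir, lime, reed, plum, hop, tulip.

3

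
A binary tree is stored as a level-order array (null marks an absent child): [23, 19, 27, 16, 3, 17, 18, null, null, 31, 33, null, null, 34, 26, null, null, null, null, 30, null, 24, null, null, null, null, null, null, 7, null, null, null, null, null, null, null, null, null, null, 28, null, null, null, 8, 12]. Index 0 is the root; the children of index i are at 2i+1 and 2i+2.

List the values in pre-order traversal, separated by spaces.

23 19 16 3 31 30 28 33 24 8 12 27 17 18 34 7 26

Pre-order visits the node, then its left subtree, then its right subtree.
Visit 23.
At 23: go left to 19.
  Visit 19.
  At 19: go left to 16.
    16 is a leaf — visit 16.
  At 19: go right to 3.
    Visit 3.
    At 3: go left to 31.
      Visit 31.
      At 31: go left to 30.
        Visit 30.
        At 30: go left to 28.
          28 is a leaf — visit 28.
        At 30: no right child.
      At 31: no right child.
    At 3: go right to 33.
      Visit 33.
      At 33: go left to 24.
        Visit 24.
        At 24: go left to 8.
          8 is a leaf — visit 8.
        At 24: go right to 12.
          12 is a leaf — visit 12.
      At 33: no right child.
At 23: go right to 27.
  Visit 27.
  At 27: go left to 17.
    17 is a leaf — visit 17.
  At 27: go right to 18.
    Visit 18.
    At 18: go left to 34.
      Visit 34.
      At 34: no left child.
      At 34: go right to 7.
        7 is a leaf — visit 7.
    At 18: go right to 26.
      26 is a leaf — visit 26.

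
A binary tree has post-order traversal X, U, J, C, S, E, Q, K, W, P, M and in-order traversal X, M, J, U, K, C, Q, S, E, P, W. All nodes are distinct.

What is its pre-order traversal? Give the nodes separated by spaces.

The last element of post-order is the root; it splits in-order into left and right subtrees.
Root M: left subtree has 1 node {X}, right has 9 {J, U, K, C, Q, S, E, P, W}.
  Root P: left subtree has 7 nodes {J, U, K, C, Q, S, E}, right has 1 {W}.
    Root K: left subtree has 2 nodes {J, U}, right has 4 {C, Q, S, E}.
      Root J: left subtree has 0 nodes { }, right has 1 {U}.
      Root Q: left subtree has 1 node {C}, right has 2 {S, E}.
        Root E: left subtree has 1 node {S}, right has 0 { }.

M X P K J U Q C E S W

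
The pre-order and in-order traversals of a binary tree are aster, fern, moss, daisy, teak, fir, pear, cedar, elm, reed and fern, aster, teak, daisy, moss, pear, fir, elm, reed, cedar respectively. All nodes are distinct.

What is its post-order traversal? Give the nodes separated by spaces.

The first element of pre-order is the root; it splits in-order into left and right subtrees.
Root aster: left subtree has 1 node {fern}, right has 8 {teak, daisy, moss, pear, fir, elm, reed, cedar}.
  Root moss: left subtree has 2 nodes {teak, daisy}, right has 5 {pear, fir, elm, reed, cedar}.
    Root daisy: left subtree has 1 node {teak}, right has 0 { }.
    Root fir: left subtree has 1 node {pear}, right has 3 {elm, reed, cedar}.
      Root cedar: left subtree has 2 nodes {elm, reed}, right has 0 { }.
        Root elm: left subtree has 0 nodes { }, right has 1 {reed}.

fern teak daisy pear reed elm cedar fir moss aster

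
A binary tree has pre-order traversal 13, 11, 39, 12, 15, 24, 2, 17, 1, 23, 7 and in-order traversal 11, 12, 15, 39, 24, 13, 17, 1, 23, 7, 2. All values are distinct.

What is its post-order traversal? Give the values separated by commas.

The first element of pre-order is the root; it splits in-order into left and right subtrees.
Root 13: left subtree has 5 nodes {11, 12, 15, 39, 24}, right has 5 {17, 1, 23, 7, 2}.
  Root 11: left subtree has 0 nodes { }, right has 4 {12, 15, 39, 24}.
    Root 39: left subtree has 2 nodes {12, 15}, right has 1 {24}.
      Root 12: left subtree has 0 nodes { }, right has 1 {15}.
  Root 2: left subtree has 4 nodes {17, 1, 23, 7}, right has 0 { }.
    Root 17: left subtree has 0 nodes { }, right has 3 {1, 23, 7}.
      Root 1: left subtree has 0 nodes { }, right has 2 {23, 7}.
        Root 23: left subtree has 0 nodes { }, right has 1 {7}.

15, 12, 24, 39, 11, 7, 23, 1, 17, 2, 13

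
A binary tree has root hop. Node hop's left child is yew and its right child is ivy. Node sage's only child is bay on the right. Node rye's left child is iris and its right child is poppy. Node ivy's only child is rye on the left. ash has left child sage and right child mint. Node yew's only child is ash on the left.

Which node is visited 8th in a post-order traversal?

Post-order visits the left subtree, then the right subtree, then the node.
At hop: go left to yew.
  At yew: go left to ash.
    At ash: go left to sage.
      At sage: no left child.
      At sage: go right to bay.
        bay is a leaf — visit bay.
      Visit sage.
    At ash: go right to mint.
      mint is a leaf — visit mint.
    Visit ash.
  At yew: no right child.
  Visit yew.
At hop: go right to ivy.
  At ivy: go left to rye.
    At rye: go left to iris.
      iris is a leaf — visit iris.
    At rye: go right to poppy.
      poppy is a leaf — visit poppy.
    Visit rye.
  At ivy: no right child.
  Visit ivy.
Visit hop.
Full post-order sequence: bay, sage, mint, ash, yew, iris, poppy, rye, ivy, hop.

rye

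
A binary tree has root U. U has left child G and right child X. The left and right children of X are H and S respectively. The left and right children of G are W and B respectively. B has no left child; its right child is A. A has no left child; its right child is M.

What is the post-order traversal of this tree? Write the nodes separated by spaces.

Post-order visits the left subtree, then the right subtree, then the node.
At U: go left to G.
  At G: go left to W.
    W is a leaf — visit W.
  At G: go right to B.
    At B: no left child.
    At B: go right to A.
      At A: no left child.
      At A: go right to M.
        M is a leaf — visit M.
      Visit A.
    Visit B.
  Visit G.
At U: go right to X.
  At X: go left to H.
    H is a leaf — visit H.
  At X: go right to S.
    S is a leaf — visit S.
  Visit X.
Visit U.

W M A B G H S X U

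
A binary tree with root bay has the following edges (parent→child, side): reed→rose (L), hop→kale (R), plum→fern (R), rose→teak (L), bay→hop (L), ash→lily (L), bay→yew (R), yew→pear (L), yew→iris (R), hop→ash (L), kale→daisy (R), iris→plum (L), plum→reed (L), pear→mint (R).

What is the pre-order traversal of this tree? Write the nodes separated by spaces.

bay hop ash lily kale daisy yew pear mint iris plum reed rose teak fern

Pre-order visits the node, then its left subtree, then its right subtree.
Visit bay.
At bay: go left to hop.
  Visit hop.
  At hop: go left to ash.
    Visit ash.
    At ash: go left to lily.
      lily is a leaf — visit lily.
    At ash: no right child.
  At hop: go right to kale.
    Visit kale.
    At kale: no left child.
    At kale: go right to daisy.
      daisy is a leaf — visit daisy.
At bay: go right to yew.
  Visit yew.
  At yew: go left to pear.
    Visit pear.
    At pear: no left child.
    At pear: go right to mint.
      mint is a leaf — visit mint.
  At yew: go right to iris.
    Visit iris.
    At iris: go left to plum.
      Visit plum.
      At plum: go left to reed.
        Visit reed.
        At reed: go left to rose.
          Visit rose.
          At rose: go left to teak.
            teak is a leaf — visit teak.
          At rose: no right child.
        At reed: no right child.
      At plum: go right to fern.
        fern is a leaf — visit fern.
    At iris: no right child.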